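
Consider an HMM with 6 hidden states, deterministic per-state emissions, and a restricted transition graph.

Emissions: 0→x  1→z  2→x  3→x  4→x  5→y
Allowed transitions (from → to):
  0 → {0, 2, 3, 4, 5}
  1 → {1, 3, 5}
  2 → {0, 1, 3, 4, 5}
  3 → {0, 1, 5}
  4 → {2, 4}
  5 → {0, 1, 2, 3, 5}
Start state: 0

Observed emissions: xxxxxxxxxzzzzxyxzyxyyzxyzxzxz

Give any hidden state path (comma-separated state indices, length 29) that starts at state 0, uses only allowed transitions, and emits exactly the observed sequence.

0,2,4,4,4,2,4,2,3,1,1,1,1,3,5,3,1,5,3,5,5,1,3,5,1,3,1,3,1

  pos 0: x in {0,2,3,4}, choose 0; start
  pos 1: x in {0,2,3,4}, choose 2; 0->2 ok
  pos 2: x in {0,2,3,4}, choose 4; 2->4 ok
  pos 3: x in {0,2,3,4}, choose 4; 4->4 ok
  pos 4: x in {0,2,3,4}, choose 4; 4->4 ok
  pos 5: x in {0,2,3,4}, choose 2; 4->2 ok
  pos 6: x in {0,2,3,4}, choose 4; 2->4 ok
  pos 7: x in {0,2,3,4}, choose 2; 4->2 ok
  pos 8: x in {0,2,3,4}, choose 3; 2->3 ok
  pos 9: z in {1}, choose 1; 3->1 ok
  pos 10: z in {1}, choose 1; 1->1 ok
  pos 11: z in {1}, choose 1; 1->1 ok
  pos 12: z in {1}, choose 1; 1->1 ok
  pos 13: x in {0,2,3,4}, choose 3; 1->3 ok
  pos 14: y in {5}, choose 5; 3->5 ok
  pos 15: x in {0,2,3,4}, choose 3; 5->3 ok
  pos 16: z in {1}, choose 1; 3->1 ok
  pos 17: y in {5}, choose 5; 1->5 ok
  pos 18: x in {0,2,3,4}, choose 3; 5->3 ok
  pos 19: y in {5}, choose 5; 3->5 ok
  pos 20: y in {5}, choose 5; 5->5 ok
  pos 21: z in {1}, choose 1; 5->1 ok
  pos 22: x in {0,2,3,4}, choose 3; 1->3 ok
  pos 23: y in {5}, choose 5; 3->5 ok
  pos 24: z in {1}, choose 1; 5->1 ok
  pos 25: x in {0,2,3,4}, choose 3; 1->3 ok
  pos 26: z in {1}, choose 1; 3->1 ok
  pos 27: x in {0,2,3,4}, choose 3; 1->3 ok
  pos 28: z in {1}, choose 1; 3->1 ok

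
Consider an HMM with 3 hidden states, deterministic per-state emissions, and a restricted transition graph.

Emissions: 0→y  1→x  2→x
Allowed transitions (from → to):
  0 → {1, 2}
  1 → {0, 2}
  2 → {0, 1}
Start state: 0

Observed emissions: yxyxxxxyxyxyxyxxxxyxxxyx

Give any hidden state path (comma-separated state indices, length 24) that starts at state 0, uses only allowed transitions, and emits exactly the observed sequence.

  pos 0: y in {0}, choose 0; start
  pos 1: x in {1,2}, choose 2; 0->2 ok
  pos 2: y in {0}, choose 0; 2->0 ok
  pos 3: x in {1,2}, choose 2; 0->2 ok
  pos 4: x in {1,2}, choose 1; 2->1 ok
  pos 5: x in {1,2}, choose 2; 1->2 ok
  pos 6: x in {1,2}, choose 1; 2->1 ok
  pos 7: y in {0}, choose 0; 1->0 ok
  pos 8: x in {1,2}, choose 1; 0->1 ok
  pos 9: y in {0}, choose 0; 1->0 ok
  pos 10: x in {1,2}, choose 1; 0->1 ok
  pos 11: y in {0}, choose 0; 1->0 ok
  pos 12: x in {1,2}, choose 2; 0->2 ok
  pos 13: y in {0}, choose 0; 2->0 ok
  pos 14: x in {1,2}, choose 1; 0->1 ok
  pos 15: x in {1,2}, choose 2; 1->2 ok
  pos 16: x in {1,2}, choose 1; 2->1 ok
  pos 17: x in {1,2}, choose 2; 1->2 ok
  pos 18: y in {0}, choose 0; 2->0 ok
  pos 19: x in {1,2}, choose 2; 0->2 ok
  pos 20: x in {1,2}, choose 1; 2->1 ok
  pos 21: x in {1,2}, choose 2; 1->2 ok
  pos 22: y in {0}, choose 0; 2->0 ok
  pos 23: x in {1,2}, choose 2; 0->2 ok

0,2,0,2,1,2,1,0,1,0,1,0,2,0,1,2,1,2,0,2,1,2,0,2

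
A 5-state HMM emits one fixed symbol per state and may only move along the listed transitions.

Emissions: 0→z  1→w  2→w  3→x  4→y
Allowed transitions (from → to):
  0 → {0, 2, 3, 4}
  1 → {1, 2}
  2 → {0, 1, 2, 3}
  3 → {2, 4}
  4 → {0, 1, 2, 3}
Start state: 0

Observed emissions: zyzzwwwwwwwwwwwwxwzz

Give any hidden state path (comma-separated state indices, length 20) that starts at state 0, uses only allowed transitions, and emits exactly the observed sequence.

0,4,0,0,2,2,1,1,1,2,2,1,1,2,1,2,3,2,0,0

  0: obs=z cand={0} pick 0 [start]
  1: obs=y cand={4} pick 4 [0->4 ok]
  2: obs=z cand={0} pick 0 [4->0 ok]
  3: obs=z cand={0} pick 0 [0->0 ok]
  4: obs=w cand={1,2} pick 2 [0->2 ok]
  5: obs=w cand={1,2} pick 2 [2->2 ok]
  6: obs=w cand={1,2} pick 1 [2->1 ok]
  7: obs=w cand={1,2} pick 1 [1->1 ok]
  8: obs=w cand={1,2} pick 1 [1->1 ok]
  9: obs=w cand={1,2} pick 2 [1->2 ok]
  10: obs=w cand={1,2} pick 2 [2->2 ok]
  11: obs=w cand={1,2} pick 1 [2->1 ok]
  12: obs=w cand={1,2} pick 1 [1->1 ok]
  13: obs=w cand={1,2} pick 2 [1->2 ok]
  14: obs=w cand={1,2} pick 1 [2->1 ok]
  15: obs=w cand={1,2} pick 2 [1->2 ok]
  16: obs=x cand={3} pick 3 [2->3 ok]
  17: obs=w cand={1,2} pick 2 [3->2 ok]
  18: obs=z cand={0} pick 0 [2->0 ok]
  19: obs=z cand={0} pick 0 [0->0 ok]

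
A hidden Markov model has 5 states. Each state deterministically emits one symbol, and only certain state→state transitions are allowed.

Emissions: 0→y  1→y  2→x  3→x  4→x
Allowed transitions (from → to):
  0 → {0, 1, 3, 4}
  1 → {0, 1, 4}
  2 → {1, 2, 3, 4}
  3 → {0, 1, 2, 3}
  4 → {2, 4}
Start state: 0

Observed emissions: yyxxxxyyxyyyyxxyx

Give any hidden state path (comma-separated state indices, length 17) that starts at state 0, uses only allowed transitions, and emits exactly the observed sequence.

0,0,4,4,4,2,1,0,3,0,1,0,0,4,2,1,4

  [0] y  {0,1}  => 0  start
  [1] y  {0,1}  => 0  0->0 ok
  [2] x  {2,3,4}  => 4  0->4 ok
  [3] x  {2,3,4}  => 4  4->4 ok
  [4] x  {2,3,4}  => 4  4->4 ok
  [5] x  {2,3,4}  => 2  4->2 ok
  [6] y  {0,1}  => 1  2->1 ok
  [7] y  {0,1}  => 0  1->0 ok
  [8] x  {2,3,4}  => 3  0->3 ok
  [9] y  {0,1}  => 0  3->0 ok
  [10] y  {0,1}  => 1  0->1 ok
  [11] y  {0,1}  => 0  1->0 ok
  [12] y  {0,1}  => 0  0->0 ok
  [13] x  {2,3,4}  => 4  0->4 ok
  [14] x  {2,3,4}  => 2  4->2 ok
  [15] y  {0,1}  => 1  2->1 ok
  [16] x  {2,3,4}  => 4  1->4 ok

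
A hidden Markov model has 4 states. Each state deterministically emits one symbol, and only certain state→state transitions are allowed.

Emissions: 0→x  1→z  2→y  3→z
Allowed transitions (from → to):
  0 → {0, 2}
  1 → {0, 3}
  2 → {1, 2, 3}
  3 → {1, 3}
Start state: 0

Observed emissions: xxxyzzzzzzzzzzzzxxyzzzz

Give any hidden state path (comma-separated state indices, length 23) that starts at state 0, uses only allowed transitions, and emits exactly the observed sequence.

0,0,0,2,1,3,1,3,3,1,3,3,3,3,3,1,0,0,2,3,3,1,3

  pos 0: x in {0}, choose 0; start
  pos 1: x in {0}, choose 0; 0->0 ok
  pos 2: x in {0}, choose 0; 0->0 ok
  pos 3: y in {2}, choose 2; 0->2 ok
  pos 4: z in {1,3}, choose 1; 2->1 ok
  pos 5: z in {1,3}, choose 3; 1->3 ok
  pos 6: z in {1,3}, choose 1; 3->1 ok
  pos 7: z in {1,3}, choose 3; 1->3 ok
  pos 8: z in {1,3}, choose 3; 3->3 ok
  pos 9: z in {1,3}, choose 1; 3->1 ok
  pos 10: z in {1,3}, choose 3; 1->3 ok
  pos 11: z in {1,3}, choose 3; 3->3 ok
  pos 12: z in {1,3}, choose 3; 3->3 ok
  pos 13: z in {1,3}, choose 3; 3->3 ok
  pos 14: z in {1,3}, choose 3; 3->3 ok
  pos 15: z in {1,3}, choose 1; 3->1 ok
  pos 16: x in {0}, choose 0; 1->0 ok
  pos 17: x in {0}, choose 0; 0->0 ok
  pos 18: y in {2}, choose 2; 0->2 ok
  pos 19: z in {1,3}, choose 3; 2->3 ok
  pos 20: z in {1,3}, choose 3; 3->3 ok
  pos 21: z in {1,3}, choose 1; 3->1 ok
  pos 22: z in {1,3}, choose 3; 1->3 ok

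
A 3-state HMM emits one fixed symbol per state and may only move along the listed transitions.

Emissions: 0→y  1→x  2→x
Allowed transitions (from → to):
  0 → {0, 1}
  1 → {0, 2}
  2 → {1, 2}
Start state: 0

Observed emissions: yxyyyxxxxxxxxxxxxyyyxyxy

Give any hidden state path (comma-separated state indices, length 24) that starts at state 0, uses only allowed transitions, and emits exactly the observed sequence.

  [0] y  {0}  => 0  start
  [1] x  {1,2}  => 1  0->1 ok
  [2] y  {0}  => 0  1->0 ok
  [3] y  {0}  => 0  0->0 ok
  [4] y  {0}  => 0  0->0 ok
  [5] x  {1,2}  => 1  0->1 ok
  [6] x  {1,2}  => 2  1->2 ok
  [7] x  {1,2}  => 2  2->2 ok
  [8] x  {1,2}  => 2  2->2 ok
  [9] x  {1,2}  => 1  2->1 ok
  [10] x  {1,2}  => 2  1->2 ok
  [11] x  {1,2}  => 1  2->1 ok
  [12] x  {1,2}  => 2  1->2 ok
  [13] x  {1,2}  => 2  2->2 ok
  [14] x  {1,2}  => 2  2->2 ok
  [15] x  {1,2}  => 2  2->2 ok
  [16] x  {1,2}  => 1  2->1 ok
  [17] y  {0}  => 0  1->0 ok
  [18] y  {0}  => 0  0->0 ok
  [19] y  {0}  => 0  0->0 ok
  [20] x  {1,2}  => 1  0->1 ok
  [21] y  {0}  => 0  1->0 ok
  [22] x  {1,2}  => 1  0->1 ok
  [23] y  {0}  => 0  1->0 ok

0,1,0,0,0,1,2,2,2,1,2,1,2,2,2,2,1,0,0,0,1,0,1,0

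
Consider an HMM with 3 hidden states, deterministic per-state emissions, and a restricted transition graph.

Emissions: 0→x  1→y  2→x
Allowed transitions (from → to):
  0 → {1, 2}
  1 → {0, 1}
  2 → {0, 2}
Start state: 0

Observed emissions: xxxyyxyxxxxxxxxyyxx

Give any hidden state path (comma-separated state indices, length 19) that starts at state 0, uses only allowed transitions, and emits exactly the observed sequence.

  pos 0: x in {0,2}, choose 0; start
  pos 1: x in {0,2}, choose 2; 0->2 ok
  pos 2: x in {0,2}, choose 0; 2->0 ok
  pos 3: y in {1}, choose 1; 0->1 ok
  pos 4: y in {1}, choose 1; 1->1 ok
  pos 5: x in {0,2}, choose 0; 1->0 ok
  pos 6: y in {1}, choose 1; 0->1 ok
  pos 7: x in {0,2}, choose 0; 1->0 ok
  pos 8: x in {0,2}, choose 2; 0->2 ok
  pos 9: x in {0,2}, choose 0; 2->0 ok
  pos 10: x in {0,2}, choose 2; 0->2 ok
  pos 11: x in {0,2}, choose 2; 2->2 ok
  pos 12: x in {0,2}, choose 2; 2->2 ok
  pos 13: x in {0,2}, choose 2; 2->2 ok
  pos 14: x in {0,2}, choose 0; 2->0 ok
  pos 15: y in {1}, choose 1; 0->1 ok
  pos 16: y in {1}, choose 1; 1->1 ok
  pos 17: x in {0,2}, choose 0; 1->0 ok
  pos 18: x in {0,2}, choose 2; 0->2 ok

0,2,0,1,1,0,1,0,2,0,2,2,2,2,0,1,1,0,2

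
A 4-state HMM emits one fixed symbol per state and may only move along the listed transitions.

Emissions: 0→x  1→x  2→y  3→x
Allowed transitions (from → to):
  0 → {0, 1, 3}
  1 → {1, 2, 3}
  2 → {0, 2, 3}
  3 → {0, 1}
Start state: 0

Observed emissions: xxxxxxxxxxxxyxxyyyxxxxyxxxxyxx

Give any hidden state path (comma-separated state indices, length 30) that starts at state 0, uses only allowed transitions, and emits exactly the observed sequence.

0,1,1,3,1,3,1,3,1,3,0,1,2,3,1,2,2,2,3,0,3,1,2,3,1,3,1,2,0,3

  pos 0: x in {0,1,3}, choose 0; start
  pos 1: x in {0,1,3}, choose 1; 0->1 ok
  pos 2: x in {0,1,3}, choose 1; 1->1 ok
  pos 3: x in {0,1,3}, choose 3; 1->3 ok
  pos 4: x in {0,1,3}, choose 1; 3->1 ok
  pos 5: x in {0,1,3}, choose 3; 1->3 ok
  pos 6: x in {0,1,3}, choose 1; 3->1 ok
  pos 7: x in {0,1,3}, choose 3; 1->3 ok
  pos 8: x in {0,1,3}, choose 1; 3->1 ok
  pos 9: x in {0,1,3}, choose 3; 1->3 ok
  pos 10: x in {0,1,3}, choose 0; 3->0 ok
  pos 11: x in {0,1,3}, choose 1; 0->1 ok
  pos 12: y in {2}, choose 2; 1->2 ok
  pos 13: x in {0,1,3}, choose 3; 2->3 ok
  pos 14: x in {0,1,3}, choose 1; 3->1 ok
  pos 15: y in {2}, choose 2; 1->2 ok
  pos 16: y in {2}, choose 2; 2->2 ok
  pos 17: y in {2}, choose 2; 2->2 ok
  pos 18: x in {0,1,3}, choose 3; 2->3 ok
  pos 19: x in {0,1,3}, choose 0; 3->0 ok
  pos 20: x in {0,1,3}, choose 3; 0->3 ok
  pos 21: x in {0,1,3}, choose 1; 3->1 ok
  pos 22: y in {2}, choose 2; 1->2 ok
  pos 23: x in {0,1,3}, choose 3; 2->3 ok
  pos 24: x in {0,1,3}, choose 1; 3->1 ok
  pos 25: x in {0,1,3}, choose 3; 1->3 ok
  pos 26: x in {0,1,3}, choose 1; 3->1 ok
  pos 27: y in {2}, choose 2; 1->2 ok
  pos 28: x in {0,1,3}, choose 0; 2->0 ok
  pos 29: x in {0,1,3}, choose 3; 0->3 ok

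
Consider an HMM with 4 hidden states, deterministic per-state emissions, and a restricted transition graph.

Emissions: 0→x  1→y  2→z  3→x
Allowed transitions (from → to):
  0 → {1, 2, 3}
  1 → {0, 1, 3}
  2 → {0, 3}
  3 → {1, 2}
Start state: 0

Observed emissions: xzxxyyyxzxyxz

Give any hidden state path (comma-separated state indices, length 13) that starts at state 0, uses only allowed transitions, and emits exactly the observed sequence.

0,2,0,3,1,1,1,3,2,3,1,3,2

  t0 'x' -> {0,3}, take 0 (start)
  t1 'z' -> {2}, take 2 (0->2 ok)
  t2 'x' -> {0,3}, take 0 (2->0 ok)
  t3 'x' -> {0,3}, take 3 (0->3 ok)
  t4 'y' -> {1}, take 1 (3->1 ok)
  t5 'y' -> {1}, take 1 (1->1 ok)
  t6 'y' -> {1}, take 1 (1->1 ok)
  t7 'x' -> {0,3}, take 3 (1->3 ok)
  t8 'z' -> {2}, take 2 (3->2 ok)
  t9 'x' -> {0,3}, take 3 (2->3 ok)
  t10 'y' -> {1}, take 1 (3->1 ok)
  t11 'x' -> {0,3}, take 3 (1->3 ok)
  t12 'z' -> {2}, take 2 (3->2 ok)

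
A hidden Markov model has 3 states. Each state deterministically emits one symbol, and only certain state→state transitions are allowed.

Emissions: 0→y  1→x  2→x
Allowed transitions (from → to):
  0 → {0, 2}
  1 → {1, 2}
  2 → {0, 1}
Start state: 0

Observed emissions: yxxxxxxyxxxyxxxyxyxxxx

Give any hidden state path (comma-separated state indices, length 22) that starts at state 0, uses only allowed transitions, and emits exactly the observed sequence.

0,2,1,1,1,1,2,0,2,1,2,0,2,1,2,0,2,0,2,1,1,2

  pos 0: y in {0}, choose 0; start
  pos 1: x in {1,2}, choose 2; 0->2 ok
  pos 2: x in {1,2}, choose 1; 2->1 ok
  pos 3: x in {1,2}, choose 1; 1->1 ok
  pos 4: x in {1,2}, choose 1; 1->1 ok
  pos 5: x in {1,2}, choose 1; 1->1 ok
  pos 6: x in {1,2}, choose 2; 1->2 ok
  pos 7: y in {0}, choose 0; 2->0 ok
  pos 8: x in {1,2}, choose 2; 0->2 ok
  pos 9: x in {1,2}, choose 1; 2->1 ok
  pos 10: x in {1,2}, choose 2; 1->2 ok
  pos 11: y in {0}, choose 0; 2->0 ok
  pos 12: x in {1,2}, choose 2; 0->2 ok
  pos 13: x in {1,2}, choose 1; 2->1 ok
  pos 14: x in {1,2}, choose 2; 1->2 ok
  pos 15: y in {0}, choose 0; 2->0 ok
  pos 16: x in {1,2}, choose 2; 0->2 ok
  pos 17: y in {0}, choose 0; 2->0 ok
  pos 18: x in {1,2}, choose 2; 0->2 ok
  pos 19: x in {1,2}, choose 1; 2->1 ok
  pos 20: x in {1,2}, choose 1; 1->1 ok
  pos 21: x in {1,2}, choose 2; 1->2 ok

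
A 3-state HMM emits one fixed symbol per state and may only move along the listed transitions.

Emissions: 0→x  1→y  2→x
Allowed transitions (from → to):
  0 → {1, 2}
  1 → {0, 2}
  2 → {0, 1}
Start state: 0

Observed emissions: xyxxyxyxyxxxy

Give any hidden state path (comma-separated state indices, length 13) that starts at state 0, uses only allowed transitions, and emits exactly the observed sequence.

0,1,2,0,1,2,1,2,1,0,2,0,1

  0: obs=x cand={0,2} pick 0 [start]
  1: obs=y cand={1} pick 1 [0->1 ok]
  2: obs=x cand={0,2} pick 2 [1->2 ok]
  3: obs=x cand={0,2} pick 0 [2->0 ok]
  4: obs=y cand={1} pick 1 [0->1 ok]
  5: obs=x cand={0,2} pick 2 [1->2 ok]
  6: obs=y cand={1} pick 1 [2->1 ok]
  7: obs=x cand={0,2} pick 2 [1->2 ok]
  8: obs=y cand={1} pick 1 [2->1 ok]
  9: obs=x cand={0,2} pick 0 [1->0 ok]
  10: obs=x cand={0,2} pick 2 [0->2 ok]
  11: obs=x cand={0,2} pick 0 [2->0 ok]
  12: obs=y cand={1} pick 1 [0->1 ok]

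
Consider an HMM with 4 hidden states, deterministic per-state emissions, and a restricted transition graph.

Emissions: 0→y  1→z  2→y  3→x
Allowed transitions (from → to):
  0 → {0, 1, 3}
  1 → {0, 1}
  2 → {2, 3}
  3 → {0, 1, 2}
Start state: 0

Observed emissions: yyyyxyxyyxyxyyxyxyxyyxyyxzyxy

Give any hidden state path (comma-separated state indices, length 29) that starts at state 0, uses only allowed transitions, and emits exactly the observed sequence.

0,0,0,0,3,2,3,0,0,3,2,3,2,2,3,0,3,0,3,2,2,3,0,0,3,1,0,3,0

  pos 0: y in {0,2}, choose 0; start
  pos 1: y in {0,2}, choose 0; 0->0 ok
  pos 2: y in {0,2}, choose 0; 0->0 ok
  pos 3: y in {0,2}, choose 0; 0->0 ok
  pos 4: x in {3}, choose 3; 0->3 ok
  pos 5: y in {0,2}, choose 2; 3->2 ok
  pos 6: x in {3}, choose 3; 2->3 ok
  pos 7: y in {0,2}, choose 0; 3->0 ok
  pos 8: y in {0,2}, choose 0; 0->0 ok
  pos 9: x in {3}, choose 3; 0->3 ok
  pos 10: y in {0,2}, choose 2; 3->2 ok
  pos 11: x in {3}, choose 3; 2->3 ok
  pos 12: y in {0,2}, choose 2; 3->2 ok
  pos 13: y in {0,2}, choose 2; 2->2 ok
  pos 14: x in {3}, choose 3; 2->3 ok
  pos 15: y in {0,2}, choose 0; 3->0 ok
  pos 16: x in {3}, choose 3; 0->3 ok
  pos 17: y in {0,2}, choose 0; 3->0 ok
  pos 18: x in {3}, choose 3; 0->3 ok
  pos 19: y in {0,2}, choose 2; 3->2 ok
  pos 20: y in {0,2}, choose 2; 2->2 ok
  pos 21: x in {3}, choose 3; 2->3 ok
  pos 22: y in {0,2}, choose 0; 3->0 ok
  pos 23: y in {0,2}, choose 0; 0->0 ok
  pos 24: x in {3}, choose 3; 0->3 ok
  pos 25: z in {1}, choose 1; 3->1 ok
  pos 26: y in {0,2}, choose 0; 1->0 ok
  pos 27: x in {3}, choose 3; 0->3 ok
  pos 28: y in {0,2}, choose 0; 3->0 ok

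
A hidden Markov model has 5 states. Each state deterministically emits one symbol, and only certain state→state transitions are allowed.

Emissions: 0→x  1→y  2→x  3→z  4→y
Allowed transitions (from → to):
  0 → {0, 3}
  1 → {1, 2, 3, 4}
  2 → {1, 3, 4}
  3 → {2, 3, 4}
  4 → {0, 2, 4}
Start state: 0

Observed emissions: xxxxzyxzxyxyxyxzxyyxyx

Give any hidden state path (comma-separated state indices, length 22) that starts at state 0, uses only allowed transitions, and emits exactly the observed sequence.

  t0 'x' -> {0,2}, take 0 (start)
  t1 'x' -> {0,2}, take 0 (0->0 ok)
  t2 'x' -> {0,2}, take 0 (0->0 ok)
  t3 'x' -> {0,2}, take 0 (0->0 ok)
  t4 'z' -> {3}, take 3 (0->3 ok)
  t5 'y' -> {1,4}, take 4 (3->4 ok)
  t6 'x' -> {0,2}, take 0 (4->0 ok)
  t7 'z' -> {3}, take 3 (0->3 ok)
  t8 'x' -> {0,2}, take 2 (3->2 ok)
  t9 'y' -> {1,4}, take 4 (2->4 ok)
  t10 'x' -> {0,2}, take 2 (4->2 ok)
  t11 'y' -> {1,4}, take 4 (2->4 ok)
  t12 'x' -> {0,2}, take 2 (4->2 ok)
  t13 'y' -> {1,4}, take 4 (2->4 ok)
  t14 'x' -> {0,2}, take 2 (4->2 ok)
  t15 'z' -> {3}, take 3 (2->3 ok)
  t16 'x' -> {0,2}, take 2 (3->2 ok)
  t17 'y' -> {1,4}, take 1 (2->1 ok)
  t18 'y' -> {1,4}, take 1 (1->1 ok)
  t19 'x' -> {0,2}, take 2 (1->2 ok)
  t20 'y' -> {1,4}, take 4 (2->4 ok)
  t21 'x' -> {0,2}, take 2 (4->2 ok)

0,0,0,0,3,4,0,3,2,4,2,4,2,4,2,3,2,1,1,2,4,2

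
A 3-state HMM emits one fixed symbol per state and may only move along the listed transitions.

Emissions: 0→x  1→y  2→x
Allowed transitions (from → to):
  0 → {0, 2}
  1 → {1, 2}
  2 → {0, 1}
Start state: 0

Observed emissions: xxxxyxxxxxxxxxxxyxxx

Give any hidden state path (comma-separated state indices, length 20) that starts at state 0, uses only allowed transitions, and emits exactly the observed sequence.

  0: obs=x cand={0,2} pick 0 [start]
  1: obs=x cand={0,2} pick 2 [0->2 ok]
  2: obs=x cand={0,2} pick 0 [2->0 ok]
  3: obs=x cand={0,2} pick 2 [0->2 ok]
  4: obs=y cand={1} pick 1 [2->1 ok]
  5: obs=x cand={0,2} pick 2 [1->2 ok]
  6: obs=x cand={0,2} pick 0 [2->0 ok]
  7: obs=x cand={0,2} pick 2 [0->2 ok]
  8: obs=x cand={0,2} pick 0 [2->0 ok]
  9: obs=x cand={0,2} pick 0 [0->0 ok]
  10: obs=x cand={0,2} pick 2 [0->2 ok]
  11: obs=x cand={0,2} pick 0 [2->0 ok]
  12: obs=x cand={0,2} pick 0 [0->0 ok]
  13: obs=x cand={0,2} pick 2 [0->2 ok]
  14: obs=x cand={0,2} pick 0 [2->0 ok]
  15: obs=x cand={0,2} pick 2 [0->2 ok]
  16: obs=y cand={1} pick 1 [2->1 ok]
  17: obs=x cand={0,2} pick 2 [1->2 ok]
  18: obs=x cand={0,2} pick 0 [2->0 ok]
  19: obs=x cand={0,2} pick 0 [0->0 ok]

0,2,0,2,1,2,0,2,0,0,2,0,0,2,0,2,1,2,0,0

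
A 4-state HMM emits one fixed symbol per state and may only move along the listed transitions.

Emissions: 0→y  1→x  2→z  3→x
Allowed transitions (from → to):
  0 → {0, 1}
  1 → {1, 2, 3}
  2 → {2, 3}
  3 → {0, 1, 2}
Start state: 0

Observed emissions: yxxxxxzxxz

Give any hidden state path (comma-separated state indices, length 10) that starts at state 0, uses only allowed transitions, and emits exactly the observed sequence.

0,1,3,1,1,1,2,3,1,2

  [0] y  {0}  => 0  start
  [1] x  {1,3}  => 1  0->1 ok
  [2] x  {1,3}  => 3  1->3 ok
  [3] x  {1,3}  => 1  3->1 ok
  [4] x  {1,3}  => 1  1->1 ok
  [5] x  {1,3}  => 1  1->1 ok
  [6] z  {2}  => 2  1->2 ok
  [7] x  {1,3}  => 3  2->3 ok
  [8] x  {1,3}  => 1  3->1 ok
  [9] z  {2}  => 2  1->2 ok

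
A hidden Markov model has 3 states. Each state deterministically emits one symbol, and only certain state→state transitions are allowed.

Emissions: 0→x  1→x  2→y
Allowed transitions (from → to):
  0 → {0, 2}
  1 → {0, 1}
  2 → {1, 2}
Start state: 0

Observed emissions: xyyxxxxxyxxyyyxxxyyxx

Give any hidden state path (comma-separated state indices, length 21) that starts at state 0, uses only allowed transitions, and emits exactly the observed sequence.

  t0 'x' -> {0,1}, take 0 (start)
  t1 'y' -> {2}, take 2 (0->2 ok)
  t2 'y' -> {2}, take 2 (2->2 ok)
  t3 'x' -> {0,1}, take 1 (2->1 ok)
  t4 'x' -> {0,1}, take 1 (1->1 ok)
  t5 'x' -> {0,1}, take 1 (1->1 ok)
  t6 'x' -> {0,1}, take 1 (1->1 ok)
  t7 'x' -> {0,1}, take 0 (1->0 ok)
  t8 'y' -> {2}, take 2 (0->2 ok)
  t9 'x' -> {0,1}, take 1 (2->1 ok)
  t10 'x' -> {0,1}, take 0 (1->0 ok)
  t11 'y' -> {2}, take 2 (0->2 ok)
  t12 'y' -> {2}, take 2 (2->2 ok)
  t13 'y' -> {2}, take 2 (2->2 ok)
  t14 'x' -> {0,1}, take 1 (2->1 ok)
  t15 'x' -> {0,1}, take 1 (1->1 ok)
  t16 'x' -> {0,1}, take 0 (1->0 ok)
  t17 'y' -> {2}, take 2 (0->2 ok)
  t18 'y' -> {2}, take 2 (2->2 ok)
  t19 'x' -> {0,1}, take 1 (2->1 ok)
  t20 'x' -> {0,1}, take 1 (1->1 ok)

0,2,2,1,1,1,1,0,2,1,0,2,2,2,1,1,0,2,2,1,1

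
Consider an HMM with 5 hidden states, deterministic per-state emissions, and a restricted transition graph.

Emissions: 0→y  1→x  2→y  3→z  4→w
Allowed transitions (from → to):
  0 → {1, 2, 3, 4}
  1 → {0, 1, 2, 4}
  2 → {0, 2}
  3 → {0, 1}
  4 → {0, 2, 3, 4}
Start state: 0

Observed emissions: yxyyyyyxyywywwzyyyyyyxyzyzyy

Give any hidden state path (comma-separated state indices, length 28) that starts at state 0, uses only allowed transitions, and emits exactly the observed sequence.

0,1,2,2,0,2,0,1,2,0,4,0,4,4,3,0,2,0,2,2,0,1,0,3,0,3,0,2

  pos 0: y in {0,2}, choose 0; start
  pos 1: x in {1}, choose 1; 0->1 ok
  pos 2: y in {0,2}, choose 2; 1->2 ok
  pos 3: y in {0,2}, choose 2; 2->2 ok
  pos 4: y in {0,2}, choose 0; 2->0 ok
  pos 5: y in {0,2}, choose 2; 0->2 ok
  pos 6: y in {0,2}, choose 0; 2->0 ok
  pos 7: x in {1}, choose 1; 0->1 ok
  pos 8: y in {0,2}, choose 2; 1->2 ok
  pos 9: y in {0,2}, choose 0; 2->0 ok
  pos 10: w in {4}, choose 4; 0->4 ok
  pos 11: y in {0,2}, choose 0; 4->0 ok
  pos 12: w in {4}, choose 4; 0->4 ok
  pos 13: w in {4}, choose 4; 4->4 ok
  pos 14: z in {3}, choose 3; 4->3 ok
  pos 15: y in {0,2}, choose 0; 3->0 ok
  pos 16: y in {0,2}, choose 2; 0->2 ok
  pos 17: y in {0,2}, choose 0; 2->0 ok
  pos 18: y in {0,2}, choose 2; 0->2 ok
  pos 19: y in {0,2}, choose 2; 2->2 ok
  pos 20: y in {0,2}, choose 0; 2->0 ok
  pos 21: x in {1}, choose 1; 0->1 ok
  pos 22: y in {0,2}, choose 0; 1->0 ok
  pos 23: z in {3}, choose 3; 0->3 ok
  pos 24: y in {0,2}, choose 0; 3->0 ok
  pos 25: z in {3}, choose 3; 0->3 ok
  pos 26: y in {0,2}, choose 0; 3->0 ok
  pos 27: y in {0,2}, choose 2; 0->2 ok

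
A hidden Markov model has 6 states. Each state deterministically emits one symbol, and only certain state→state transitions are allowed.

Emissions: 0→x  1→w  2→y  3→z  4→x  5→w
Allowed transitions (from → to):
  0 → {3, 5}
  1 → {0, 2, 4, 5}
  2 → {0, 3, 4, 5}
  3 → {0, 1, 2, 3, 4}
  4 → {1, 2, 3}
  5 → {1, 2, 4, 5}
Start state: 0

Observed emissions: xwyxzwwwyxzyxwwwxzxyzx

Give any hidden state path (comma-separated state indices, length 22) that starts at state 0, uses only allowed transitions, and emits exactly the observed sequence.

0,5,2,0,3,1,5,1,2,0,3,2,0,5,5,5,4,3,4,2,3,0

  0: obs=x cand={0,4} pick 0 [start]
  1: obs=w cand={1,5} pick 5 [0->5 ok]
  2: obs=y cand={2} pick 2 [5->2 ok]
  3: obs=x cand={0,4} pick 0 [2->0 ok]
  4: obs=z cand={3} pick 3 [0->3 ok]
  5: obs=w cand={1,5} pick 1 [3->1 ok]
  6: obs=w cand={1,5} pick 5 [1->5 ok]
  7: obs=w cand={1,5} pick 1 [5->1 ok]
  8: obs=y cand={2} pick 2 [1->2 ok]
  9: obs=x cand={0,4} pick 0 [2->0 ok]
  10: obs=z cand={3} pick 3 [0->3 ok]
  11: obs=y cand={2} pick 2 [3->2 ok]
  12: obs=x cand={0,4} pick 0 [2->0 ok]
  13: obs=w cand={1,5} pick 5 [0->5 ok]
  14: obs=w cand={1,5} pick 5 [5->5 ok]
  15: obs=w cand={1,5} pick 5 [5->5 ok]
  16: obs=x cand={0,4} pick 4 [5->4 ok]
  17: obs=z cand={3} pick 3 [4->3 ok]
  18: obs=x cand={0,4} pick 4 [3->4 ok]
  19: obs=y cand={2} pick 2 [4->2 ok]
  20: obs=z cand={3} pick 3 [2->3 ok]
  21: obs=x cand={0,4} pick 0 [3->0 ok]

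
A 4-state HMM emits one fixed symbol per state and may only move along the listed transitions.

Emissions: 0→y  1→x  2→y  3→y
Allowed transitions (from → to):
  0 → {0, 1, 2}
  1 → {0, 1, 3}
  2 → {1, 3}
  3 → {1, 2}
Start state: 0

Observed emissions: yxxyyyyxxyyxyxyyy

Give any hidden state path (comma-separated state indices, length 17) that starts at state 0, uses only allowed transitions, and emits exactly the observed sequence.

  [0] y  {0,2,3}  => 0  start
  [1] x  {1}  => 1  0->1 ok
  [2] x  {1}  => 1  1->1 ok
  [3] y  {0,2,3}  => 3  1->3 ok
  [4] y  {0,2,3}  => 2  3->2 ok
  [5] y  {0,2,3}  => 3  2->3 ok
  [6] y  {0,2,3}  => 2  3->2 ok
  [7] x  {1}  => 1  2->1 ok
  [8] x  {1}  => 1  1->1 ok
  [9] y  {0,2,3}  => 3  1->3 ok
  [10] y  {0,2,3}  => 2  3->2 ok
  [11] x  {1}  => 1  2->1 ok
  [12] y  {0,2,3}  => 3  1->3 ok
  [13] x  {1}  => 1  3->1 ok
  [14] y  {0,2,3}  => 0  1->0 ok
  [15] y  {0,2,3}  => 2  0->2 ok
  [16] y  {0,2,3}  => 3  2->3 ok

0,1,1,3,2,3,2,1,1,3,2,1,3,1,0,2,3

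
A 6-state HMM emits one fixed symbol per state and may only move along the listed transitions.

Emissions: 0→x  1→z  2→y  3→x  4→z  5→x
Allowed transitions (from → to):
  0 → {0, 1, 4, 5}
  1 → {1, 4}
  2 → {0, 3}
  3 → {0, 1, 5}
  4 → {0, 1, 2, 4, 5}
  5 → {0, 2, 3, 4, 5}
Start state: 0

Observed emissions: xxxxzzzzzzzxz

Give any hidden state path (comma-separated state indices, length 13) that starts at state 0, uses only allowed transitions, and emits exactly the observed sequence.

0,0,5,3,1,1,1,1,4,1,4,5,4

  pos 0: x in {0,3,5}, choose 0; start
  pos 1: x in {0,3,5}, choose 0; 0->0 ok
  pos 2: x in {0,3,5}, choose 5; 0->5 ok
  pos 3: x in {0,3,5}, choose 3; 5->3 ok
  pos 4: z in {1,4}, choose 1; 3->1 ok
  pos 5: z in {1,4}, choose 1; 1->1 ok
  pos 6: z in {1,4}, choose 1; 1->1 ok
  pos 7: z in {1,4}, choose 1; 1->1 ok
  pos 8: z in {1,4}, choose 4; 1->4 ok
  pos 9: z in {1,4}, choose 1; 4->1 ok
  pos 10: z in {1,4}, choose 4; 1->4 ok
  pos 11: x in {0,3,5}, choose 5; 4->5 ok
  pos 12: z in {1,4}, choose 4; 5->4 ok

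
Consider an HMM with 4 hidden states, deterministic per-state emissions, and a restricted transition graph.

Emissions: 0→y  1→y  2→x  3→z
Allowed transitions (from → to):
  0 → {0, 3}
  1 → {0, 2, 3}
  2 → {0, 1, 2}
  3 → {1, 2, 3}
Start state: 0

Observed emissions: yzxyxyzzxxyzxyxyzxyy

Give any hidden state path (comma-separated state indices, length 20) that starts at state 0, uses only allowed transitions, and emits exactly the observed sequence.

  0: obs=y cand={0,1} pick 0 [start]
  1: obs=z cand={3} pick 3 [0->3 ok]
  2: obs=x cand={2} pick 2 [3->2 ok]
  3: obs=y cand={0,1} pick 1 [2->1 ok]
  4: obs=x cand={2} pick 2 [1->2 ok]
  5: obs=y cand={0,1} pick 1 [2->1 ok]
  6: obs=z cand={3} pick 3 [1->3 ok]
  7: obs=z cand={3} pick 3 [3->3 ok]
  8: obs=x cand={2} pick 2 [3->2 ok]
  9: obs=x cand={2} pick 2 [2->2 ok]
  10: obs=y cand={0,1} pick 0 [2->0 ok]
  11: obs=z cand={3} pick 3 [0->3 ok]
  12: obs=x cand={2} pick 2 [3->2 ok]
  13: obs=y cand={0,1} pick 1 [2->1 ok]
  14: obs=x cand={2} pick 2 [1->2 ok]
  15: obs=y cand={0,1} pick 1 [2->1 ok]
  16: obs=z cand={3} pick 3 [1->3 ok]
  17: obs=x cand={2} pick 2 [3->2 ok]
  18: obs=y cand={0,1} pick 0 [2->0 ok]
  19: obs=y cand={0,1} pick 0 [0->0 ok]

0,3,2,1,2,1,3,3,2,2,0,3,2,1,2,1,3,2,0,0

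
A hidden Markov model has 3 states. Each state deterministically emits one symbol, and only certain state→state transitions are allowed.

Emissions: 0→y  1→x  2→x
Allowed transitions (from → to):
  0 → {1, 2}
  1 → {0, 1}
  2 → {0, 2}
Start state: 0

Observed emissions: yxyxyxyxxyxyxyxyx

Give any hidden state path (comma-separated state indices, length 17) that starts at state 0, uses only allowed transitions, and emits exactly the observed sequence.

  [0] y  {0}  => 0  start
  [1] x  {1,2}  => 2  0->2 ok
  [2] y  {0}  => 0  2->0 ok
  [3] x  {1,2}  => 2  0->2 ok
  [4] y  {0}  => 0  2->0 ok
  [5] x  {1,2}  => 2  0->2 ok
  [6] y  {0}  => 0  2->0 ok
  [7] x  {1,2}  => 1  0->1 ok
  [8] x  {1,2}  => 1  1->1 ok
  [9] y  {0}  => 0  1->0 ok
  [10] x  {1,2}  => 1  0->1 ok
  [11] y  {0}  => 0  1->0 ok
  [12] x  {1,2}  => 2  0->2 ok
  [13] y  {0}  => 0  2->0 ok
  [14] x  {1,2}  => 1  0->1 ok
  [15] y  {0}  => 0  1->0 ok
  [16] x  {1,2}  => 2  0->2 ok

0,2,0,2,0,2,0,1,1,0,1,0,2,0,1,0,2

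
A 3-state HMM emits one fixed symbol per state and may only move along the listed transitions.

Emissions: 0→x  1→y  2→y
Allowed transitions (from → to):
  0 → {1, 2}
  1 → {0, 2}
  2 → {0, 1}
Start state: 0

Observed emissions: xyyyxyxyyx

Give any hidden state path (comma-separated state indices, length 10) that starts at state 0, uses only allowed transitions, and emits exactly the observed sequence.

0,2,1,2,0,1,0,2,1,0

  t0 'x' -> {0}, take 0 (start)
  t1 'y' -> {1,2}, take 2 (0->2 ok)
  t2 'y' -> {1,2}, take 1 (2->1 ok)
  t3 'y' -> {1,2}, take 2 (1->2 ok)
  t4 'x' -> {0}, take 0 (2->0 ok)
  t5 'y' -> {1,2}, take 1 (0->1 ok)
  t6 'x' -> {0}, take 0 (1->0 ok)
  t7 'y' -> {1,2}, take 2 (0->2 ok)
  t8 'y' -> {1,2}, take 1 (2->1 ok)
  t9 'x' -> {0}, take 0 (1->0 ok)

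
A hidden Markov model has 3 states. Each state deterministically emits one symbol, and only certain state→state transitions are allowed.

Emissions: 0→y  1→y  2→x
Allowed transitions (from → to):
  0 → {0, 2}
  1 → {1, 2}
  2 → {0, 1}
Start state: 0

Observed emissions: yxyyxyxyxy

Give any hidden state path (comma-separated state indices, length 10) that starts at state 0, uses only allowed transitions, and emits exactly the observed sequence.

  [0] y  {0,1}  => 0  start
  [1] x  {2}  => 2  0->2 ok
  [2] y  {0,1}  => 0  2->0 ok
  [3] y  {0,1}  => 0  0->0 ok
  [4] x  {2}  => 2  0->2 ok
  [5] y  {0,1}  => 1  2->1 ok
  [6] x  {2}  => 2  1->2 ok
  [7] y  {0,1}  => 1  2->1 ok
  [8] x  {2}  => 2  1->2 ok
  [9] y  {0,1}  => 0  2->0 ok

0,2,0,0,2,1,2,1,2,0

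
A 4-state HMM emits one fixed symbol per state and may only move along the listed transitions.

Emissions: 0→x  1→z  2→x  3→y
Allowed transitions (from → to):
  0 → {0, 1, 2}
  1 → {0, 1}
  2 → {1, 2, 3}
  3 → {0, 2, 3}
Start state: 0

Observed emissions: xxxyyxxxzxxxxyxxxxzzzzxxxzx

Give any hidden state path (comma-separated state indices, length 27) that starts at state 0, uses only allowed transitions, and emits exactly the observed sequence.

  [0] x  {0,2}  => 0  start
  [1] x  {0,2}  => 2  0->2 ok
  [2] x  {0,2}  => 2  2->2 ok
  [3] y  {3}  => 3  2->3 ok
  [4] y  {3}  => 3  3->3 ok
  [5] x  {0,2}  => 0  3->0 ok
  [6] x  {0,2}  => 0  0->0 ok
  [7] x  {0,2}  => 2  0->2 ok
  [8] z  {1}  => 1  2->1 ok
  [9] x  {0,2}  => 0  1->0 ok
  [10] x  {0,2}  => 2  0->2 ok
  [11] x  {0,2}  => 2  2->2 ok
  [12] x  {0,2}  => 2  2->2 ok
  [13] y  {3}  => 3  2->3 ok
  [14] x  {0,2}  => 0  3->0 ok
  [15] x  {0,2}  => 0  0->0 ok
  [16] x  {0,2}  => 0  0->0 ok
  [17] x  {0,2}  => 0  0->0 ok
  [18] z  {1}  => 1  0->1 ok
  [19] z  {1}  => 1  1->1 ok
  [20] z  {1}  => 1  1->1 ok
  [21] z  {1}  => 1  1->1 ok
  [22] x  {0,2}  => 0  1->0 ok
  [23] x  {0,2}  => 2  0->2 ok
  [24] x  {0,2}  => 2  2->2 ok
  [25] z  {1}  => 1  2->1 ok
  [26] x  {0,2}  => 0  1->0 ok

0,2,2,3,3,0,0,2,1,0,2,2,2,3,0,0,0,0,1,1,1,1,0,2,2,1,0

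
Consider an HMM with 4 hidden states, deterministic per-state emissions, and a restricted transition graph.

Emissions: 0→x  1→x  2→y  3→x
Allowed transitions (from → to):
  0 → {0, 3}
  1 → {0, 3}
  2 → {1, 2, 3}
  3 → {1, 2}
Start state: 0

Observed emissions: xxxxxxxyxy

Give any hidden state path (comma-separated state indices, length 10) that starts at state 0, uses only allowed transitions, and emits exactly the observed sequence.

0,3,1,0,0,0,3,2,3,2

  pos 0: x in {0,1,3}, choose 0; start
  pos 1: x in {0,1,3}, choose 3; 0->3 ok
  pos 2: x in {0,1,3}, choose 1; 3->1 ok
  pos 3: x in {0,1,3}, choose 0; 1->0 ok
  pos 4: x in {0,1,3}, choose 0; 0->0 ok
  pos 5: x in {0,1,3}, choose 0; 0->0 ok
  pos 6: x in {0,1,3}, choose 3; 0->3 ok
  pos 7: y in {2}, choose 2; 3->2 ok
  pos 8: x in {0,1,3}, choose 3; 2->3 ok
  pos 9: y in {2}, choose 2; 3->2 ok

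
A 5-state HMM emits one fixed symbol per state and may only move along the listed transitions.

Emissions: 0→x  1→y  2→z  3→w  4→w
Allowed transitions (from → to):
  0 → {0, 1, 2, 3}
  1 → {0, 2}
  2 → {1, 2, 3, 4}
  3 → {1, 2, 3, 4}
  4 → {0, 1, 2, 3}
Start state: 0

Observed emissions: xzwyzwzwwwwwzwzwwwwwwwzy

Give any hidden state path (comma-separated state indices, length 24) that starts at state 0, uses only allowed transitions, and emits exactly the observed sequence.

0,2,3,1,2,4,2,3,4,3,4,3,2,3,2,3,3,3,4,3,3,3,2,1

  t0 'x' -> {0}, take 0 (start)
  t1 'z' -> {2}, take 2 (0->2 ok)
  t2 'w' -> {3,4}, take 3 (2->3 ok)
  t3 'y' -> {1}, take 1 (3->1 ok)
  t4 'z' -> {2}, take 2 (1->2 ok)
  t5 'w' -> {3,4}, take 4 (2->4 ok)
  t6 'z' -> {2}, take 2 (4->2 ok)
  t7 'w' -> {3,4}, take 3 (2->3 ok)
  t8 'w' -> {3,4}, take 4 (3->4 ok)
  t9 'w' -> {3,4}, take 3 (4->3 ok)
  t10 'w' -> {3,4}, take 4 (3->4 ok)
  t11 'w' -> {3,4}, take 3 (4->3 ok)
  t12 'z' -> {2}, take 2 (3->2 ok)
  t13 'w' -> {3,4}, take 3 (2->3 ok)
  t14 'z' -> {2}, take 2 (3->2 ok)
  t15 'w' -> {3,4}, take 3 (2->3 ok)
  t16 'w' -> {3,4}, take 3 (3->3 ok)
  t17 'w' -> {3,4}, take 3 (3->3 ok)
  t18 'w' -> {3,4}, take 4 (3->4 ok)
  t19 'w' -> {3,4}, take 3 (4->3 ok)
  t20 'w' -> {3,4}, take 3 (3->3 ok)
  t21 'w' -> {3,4}, take 3 (3->3 ok)
  t22 'z' -> {2}, take 2 (3->2 ok)
  t23 'y' -> {1}, take 1 (2->1 ok)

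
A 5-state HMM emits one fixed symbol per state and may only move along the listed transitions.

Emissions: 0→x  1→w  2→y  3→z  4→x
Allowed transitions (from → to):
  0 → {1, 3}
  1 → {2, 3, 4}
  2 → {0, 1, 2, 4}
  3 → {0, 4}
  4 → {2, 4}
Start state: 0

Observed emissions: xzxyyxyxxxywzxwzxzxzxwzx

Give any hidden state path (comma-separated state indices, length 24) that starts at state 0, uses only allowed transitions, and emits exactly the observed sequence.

  t0 'x' -> {0,4}, take 0 (start)
  t1 'z' -> {3}, take 3 (0->3 ok)
  t2 'x' -> {0,4}, take 4 (3->4 ok)
  t3 'y' -> {2}, take 2 (4->2 ok)
  t4 'y' -> {2}, take 2 (2->2 ok)
  t5 'x' -> {0,4}, take 4 (2->4 ok)
  t6 'y' -> {2}, take 2 (4->2 ok)
  t7 'x' -> {0,4}, take 4 (2->4 ok)
  t8 'x' -> {0,4}, take 4 (4->4 ok)
  t9 'x' -> {0,4}, take 4 (4->4 ok)
  t10 'y' -> {2}, take 2 (4->2 ok)
  t11 'w' -> {1}, take 1 (2->1 ok)
  t12 'z' -> {3}, take 3 (1->3 ok)
  t13 'x' -> {0,4}, take 0 (3->0 ok)
  t14 'w' -> {1}, take 1 (0->1 ok)
  t15 'z' -> {3}, take 3 (1->3 ok)
  t16 'x' -> {0,4}, take 0 (3->0 ok)
  t17 'z' -> {3}, take 3 (0->3 ok)
  t18 'x' -> {0,4}, take 0 (3->0 ok)
  t19 'z' -> {3}, take 3 (0->3 ok)
  t20 'x' -> {0,4}, take 0 (3->0 ok)
  t21 'w' -> {1}, take 1 (0->1 ok)
  t22 'z' -> {3}, take 3 (1->3 ok)
  t23 'x' -> {0,4}, take 4 (3->4 ok)

0,3,4,2,2,4,2,4,4,4,2,1,3,0,1,3,0,3,0,3,0,1,3,4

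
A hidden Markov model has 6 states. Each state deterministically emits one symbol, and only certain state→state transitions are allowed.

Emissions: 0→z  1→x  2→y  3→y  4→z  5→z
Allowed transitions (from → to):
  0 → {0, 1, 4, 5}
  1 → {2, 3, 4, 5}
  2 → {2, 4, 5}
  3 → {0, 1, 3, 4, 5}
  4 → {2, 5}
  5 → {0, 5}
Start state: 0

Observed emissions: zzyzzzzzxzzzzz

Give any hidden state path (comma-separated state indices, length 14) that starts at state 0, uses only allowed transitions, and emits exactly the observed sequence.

0,4,2,5,5,0,5,0,1,5,0,5,0,5

  0: obs=z cand={0,4,5} pick 0 [start]
  1: obs=z cand={0,4,5} pick 4 [0->4 ok]
  2: obs=y cand={2,3} pick 2 [4->2 ok]
  3: obs=z cand={0,4,5} pick 5 [2->5 ok]
  4: obs=z cand={0,4,5} pick 5 [5->5 ok]
  5: obs=z cand={0,4,5} pick 0 [5->0 ok]
  6: obs=z cand={0,4,5} pick 5 [0->5 ok]
  7: obs=z cand={0,4,5} pick 0 [5->0 ok]
  8: obs=x cand={1} pick 1 [0->1 ok]
  9: obs=z cand={0,4,5} pick 5 [1->5 ok]
  10: obs=z cand={0,4,5} pick 0 [5->0 ok]
  11: obs=z cand={0,4,5} pick 5 [0->5 ok]
  12: obs=z cand={0,4,5} pick 0 [5->0 ok]
  13: obs=z cand={0,4,5} pick 5 [0->5 ok]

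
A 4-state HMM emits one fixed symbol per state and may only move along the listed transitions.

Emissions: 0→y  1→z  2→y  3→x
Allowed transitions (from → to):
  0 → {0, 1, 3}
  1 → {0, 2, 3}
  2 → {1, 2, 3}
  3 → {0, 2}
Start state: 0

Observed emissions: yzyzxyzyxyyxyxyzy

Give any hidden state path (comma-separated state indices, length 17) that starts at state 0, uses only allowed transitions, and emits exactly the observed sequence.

  0: obs=y cand={0,2} pick 0 [start]
  1: obs=z cand={1} pick 1 [0->1 ok]
  2: obs=y cand={0,2} pick 0 [1->0 ok]
  3: obs=z cand={1} pick 1 [0->1 ok]
  4: obs=x cand={3} pick 3 [1->3 ok]
  5: obs=y cand={0,2} pick 2 [3->2 ok]
  6: obs=z cand={1} pick 1 [2->1 ok]
  7: obs=y cand={0,2} pick 0 [1->0 ok]
  8: obs=x cand={3} pick 3 [0->3 ok]
  9: obs=y cand={0,2} pick 0 [3->0 ok]
  10: obs=y cand={0,2} pick 0 [0->0 ok]
  11: obs=x cand={3} pick 3 [0->3 ok]
  12: obs=y cand={0,2} pick 2 [3->2 ok]
  13: obs=x cand={3} pick 3 [2->3 ok]
  14: obs=y cand={0,2} pick 0 [3->0 ok]
  15: obs=z cand={1} pick 1 [0->1 ok]
  16: obs=y cand={0,2} pick 2 [1->2 ok]

0,1,0,1,3,2,1,0,3,0,0,3,2,3,0,1,2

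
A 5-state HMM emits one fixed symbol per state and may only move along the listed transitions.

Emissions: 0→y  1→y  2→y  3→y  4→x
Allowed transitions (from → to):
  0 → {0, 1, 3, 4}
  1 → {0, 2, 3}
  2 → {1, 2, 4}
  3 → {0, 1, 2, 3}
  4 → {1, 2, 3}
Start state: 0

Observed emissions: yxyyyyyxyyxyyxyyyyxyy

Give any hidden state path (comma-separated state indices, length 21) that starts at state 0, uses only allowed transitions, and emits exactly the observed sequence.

  t0 'y' -> {0,1,2,3}, take 0 (start)
  t1 'x' -> {4}, take 4 (0->4 ok)
  t2 'y' -> {0,1,2,3}, take 2 (4->2 ok)
  t3 'y' -> {0,1,2,3}, take 1 (2->1 ok)
  t4 'y' -> {0,1,2,3}, take 0 (1->0 ok)
  t5 'y' -> {0,1,2,3}, take 0 (0->0 ok)
  t6 'y' -> {0,1,2,3}, take 0 (0->0 ok)
  t7 'x' -> {4}, take 4 (0->4 ok)
  t8 'y' -> {0,1,2,3}, take 1 (4->1 ok)
  t9 'y' -> {0,1,2,3}, take 0 (1->0 ok)
  t10 'x' -> {4}, take 4 (0->4 ok)
  t11 'y' -> {0,1,2,3}, take 3 (4->3 ok)
  t12 'y' -> {0,1,2,3}, take 2 (3->2 ok)
  t13 'x' -> {4}, take 4 (2->4 ok)
  t14 'y' -> {0,1,2,3}, take 3 (4->3 ok)
  t15 'y' -> {0,1,2,3}, take 3 (3->3 ok)
  t16 'y' -> {0,1,2,3}, take 3 (3->3 ok)
  t17 'y' -> {0,1,2,3}, take 0 (3->0 ok)
  t18 'x' -> {4}, take 4 (0->4 ok)
  t19 'y' -> {0,1,2,3}, take 3 (4->3 ok)
  t20 'y' -> {0,1,2,3}, take 2 (3->2 ok)

0,4,2,1,0,0,0,4,1,0,4,3,2,4,3,3,3,0,4,3,2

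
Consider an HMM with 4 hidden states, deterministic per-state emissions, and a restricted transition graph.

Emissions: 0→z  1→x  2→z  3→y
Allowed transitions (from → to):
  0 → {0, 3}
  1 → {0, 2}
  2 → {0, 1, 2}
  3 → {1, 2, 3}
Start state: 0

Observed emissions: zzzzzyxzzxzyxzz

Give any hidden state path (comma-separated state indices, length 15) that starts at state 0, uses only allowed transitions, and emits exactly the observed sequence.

  0: obs=z cand={0,2} pick 0 [start]
  1: obs=z cand={0,2} pick 0 [0->0 ok]
  2: obs=z cand={0,2} pick 0 [0->0 ok]
  3: obs=z cand={0,2} pick 0 [0->0 ok]
  4: obs=z cand={0,2} pick 0 [0->0 ok]
  5: obs=y cand={3} pick 3 [0->3 ok]
  6: obs=x cand={1} pick 1 [3->1 ok]
  7: obs=z cand={0,2} pick 2 [1->2 ok]
  8: obs=z cand={0,2} pick 2 [2->2 ok]
  9: obs=x cand={1} pick 1 [2->1 ok]
  10: obs=z cand={0,2} pick 0 [1->0 ok]
  11: obs=y cand={3} pick 3 [0->3 ok]
  12: obs=x cand={1} pick 1 [3->1 ok]
  13: obs=z cand={0,2} pick 2 [1->2 ok]
  14: obs=z cand={0,2} pick 2 [2->2 ok]

0,0,0,0,0,3,1,2,2,1,0,3,1,2,2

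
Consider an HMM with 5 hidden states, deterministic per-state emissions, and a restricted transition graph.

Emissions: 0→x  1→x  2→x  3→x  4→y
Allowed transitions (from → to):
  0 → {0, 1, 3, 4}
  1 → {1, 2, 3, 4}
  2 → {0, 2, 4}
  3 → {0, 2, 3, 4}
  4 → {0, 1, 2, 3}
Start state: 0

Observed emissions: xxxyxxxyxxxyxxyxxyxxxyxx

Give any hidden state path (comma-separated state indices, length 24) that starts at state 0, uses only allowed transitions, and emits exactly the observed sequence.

0,0,0,4,2,0,1,4,0,3,2,4,1,3,4,0,3,4,0,3,0,4,1,1

  pos 0: x in {0,1,2,3}, choose 0; start
  pos 1: x in {0,1,2,3}, choose 0; 0->0 ok
  pos 2: x in {0,1,2,3}, choose 0; 0->0 ok
  pos 3: y in {4}, choose 4; 0->4 ok
  pos 4: x in {0,1,2,3}, choose 2; 4->2 ok
  pos 5: x in {0,1,2,3}, choose 0; 2->0 ok
  pos 6: x in {0,1,2,3}, choose 1; 0->1 ok
  pos 7: y in {4}, choose 4; 1->4 ok
  pos 8: x in {0,1,2,3}, choose 0; 4->0 ok
  pos 9: x in {0,1,2,3}, choose 3; 0->3 ok
  pos 10: x in {0,1,2,3}, choose 2; 3->2 ok
  pos 11: y in {4}, choose 4; 2->4 ok
  pos 12: x in {0,1,2,3}, choose 1; 4->1 ok
  pos 13: x in {0,1,2,3}, choose 3; 1->3 ok
  pos 14: y in {4}, choose 4; 3->4 ok
  pos 15: x in {0,1,2,3}, choose 0; 4->0 ok
  pos 16: x in {0,1,2,3}, choose 3; 0->3 ok
  pos 17: y in {4}, choose 4; 3->4 ok
  pos 18: x in {0,1,2,3}, choose 0; 4->0 ok
  pos 19: x in {0,1,2,3}, choose 3; 0->3 ok
  pos 20: x in {0,1,2,3}, choose 0; 3->0 ok
  pos 21: y in {4}, choose 4; 0->4 ok
  pos 22: x in {0,1,2,3}, choose 1; 4->1 ok
  pos 23: x in {0,1,2,3}, choose 1; 1->1 ok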